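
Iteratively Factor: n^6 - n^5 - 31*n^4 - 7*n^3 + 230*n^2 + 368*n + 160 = (n - 5)*(n^5 + 4*n^4 - 11*n^3 - 62*n^2 - 80*n - 32) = (n - 5)*(n + 1)*(n^4 + 3*n^3 - 14*n^2 - 48*n - 32) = (n - 5)*(n + 1)^2*(n^3 + 2*n^2 - 16*n - 32) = (n - 5)*(n + 1)^2*(n + 4)*(n^2 - 2*n - 8) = (n - 5)*(n - 4)*(n + 1)^2*(n + 4)*(n + 2)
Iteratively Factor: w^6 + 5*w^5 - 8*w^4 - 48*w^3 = (w + 4)*(w^5 + w^4 - 12*w^3) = w*(w + 4)*(w^4 + w^3 - 12*w^2) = w*(w - 3)*(w + 4)*(w^3 + 4*w^2) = w*(w - 3)*(w + 4)^2*(w^2) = w^2*(w - 3)*(w + 4)^2*(w)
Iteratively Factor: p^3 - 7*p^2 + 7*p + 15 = (p - 5)*(p^2 - 2*p - 3) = (p - 5)*(p - 3)*(p + 1)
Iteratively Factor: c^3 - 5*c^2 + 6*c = (c - 2)*(c^2 - 3*c) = (c - 3)*(c - 2)*(c)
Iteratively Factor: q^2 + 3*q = (q)*(q + 3)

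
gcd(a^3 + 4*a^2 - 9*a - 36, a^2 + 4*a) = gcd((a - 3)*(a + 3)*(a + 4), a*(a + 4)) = a + 4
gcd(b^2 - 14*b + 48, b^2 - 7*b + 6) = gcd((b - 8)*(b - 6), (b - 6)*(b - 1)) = b - 6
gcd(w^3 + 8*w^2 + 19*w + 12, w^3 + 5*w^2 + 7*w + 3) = w^2 + 4*w + 3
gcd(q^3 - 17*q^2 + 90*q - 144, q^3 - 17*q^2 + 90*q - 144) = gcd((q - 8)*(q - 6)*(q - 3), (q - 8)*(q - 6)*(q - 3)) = q^3 - 17*q^2 + 90*q - 144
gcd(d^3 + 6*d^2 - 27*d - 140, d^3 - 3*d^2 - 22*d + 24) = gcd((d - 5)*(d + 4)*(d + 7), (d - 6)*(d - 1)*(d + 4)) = d + 4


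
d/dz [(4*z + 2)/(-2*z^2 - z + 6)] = 2*(4*z^2 + 4*z + 13)/(4*z^4 + 4*z^3 - 23*z^2 - 12*z + 36)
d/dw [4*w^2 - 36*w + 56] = 8*w - 36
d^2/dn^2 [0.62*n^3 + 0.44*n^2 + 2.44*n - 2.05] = 3.72*n + 0.88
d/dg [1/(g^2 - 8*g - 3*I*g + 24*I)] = (-2*g + 8 + 3*I)/(g^2 - 8*g - 3*I*g + 24*I)^2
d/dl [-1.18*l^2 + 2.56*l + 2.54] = 2.56 - 2.36*l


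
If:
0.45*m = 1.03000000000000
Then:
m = 2.29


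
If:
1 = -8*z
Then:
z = -1/8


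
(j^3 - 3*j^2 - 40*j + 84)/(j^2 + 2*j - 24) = (j^2 - 9*j + 14)/(j - 4)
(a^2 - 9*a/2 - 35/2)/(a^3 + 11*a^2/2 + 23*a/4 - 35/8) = 4*(a - 7)/(4*a^2 + 12*a - 7)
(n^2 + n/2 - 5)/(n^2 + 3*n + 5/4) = 2*(n - 2)/(2*n + 1)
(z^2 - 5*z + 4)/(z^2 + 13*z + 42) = (z^2 - 5*z + 4)/(z^2 + 13*z + 42)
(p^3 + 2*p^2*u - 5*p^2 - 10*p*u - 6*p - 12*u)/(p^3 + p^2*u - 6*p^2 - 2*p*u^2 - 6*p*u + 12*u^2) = (p + 1)/(p - u)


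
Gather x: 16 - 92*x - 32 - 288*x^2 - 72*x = -288*x^2 - 164*x - 16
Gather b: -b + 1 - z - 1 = -b - z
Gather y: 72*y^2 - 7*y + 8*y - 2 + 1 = 72*y^2 + y - 1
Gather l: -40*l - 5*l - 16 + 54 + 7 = 45 - 45*l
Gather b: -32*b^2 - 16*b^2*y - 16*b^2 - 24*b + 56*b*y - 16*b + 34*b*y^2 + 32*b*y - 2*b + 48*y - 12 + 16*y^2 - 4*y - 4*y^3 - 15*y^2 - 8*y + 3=b^2*(-16*y - 48) + b*(34*y^2 + 88*y - 42) - 4*y^3 + y^2 + 36*y - 9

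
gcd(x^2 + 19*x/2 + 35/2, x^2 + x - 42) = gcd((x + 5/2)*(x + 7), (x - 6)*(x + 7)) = x + 7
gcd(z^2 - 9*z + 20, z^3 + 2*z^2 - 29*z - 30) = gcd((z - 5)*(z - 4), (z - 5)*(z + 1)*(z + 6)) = z - 5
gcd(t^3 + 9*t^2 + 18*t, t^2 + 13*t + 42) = t + 6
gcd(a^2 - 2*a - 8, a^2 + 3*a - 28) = a - 4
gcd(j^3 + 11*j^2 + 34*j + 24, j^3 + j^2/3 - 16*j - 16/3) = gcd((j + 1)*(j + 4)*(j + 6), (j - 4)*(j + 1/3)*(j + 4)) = j + 4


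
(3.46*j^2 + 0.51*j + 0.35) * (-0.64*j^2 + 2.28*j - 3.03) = -2.2144*j^4 + 7.5624*j^3 - 9.545*j^2 - 0.7473*j - 1.0605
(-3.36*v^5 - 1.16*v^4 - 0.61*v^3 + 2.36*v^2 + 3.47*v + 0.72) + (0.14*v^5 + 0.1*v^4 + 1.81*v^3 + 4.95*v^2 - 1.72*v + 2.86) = -3.22*v^5 - 1.06*v^4 + 1.2*v^3 + 7.31*v^2 + 1.75*v + 3.58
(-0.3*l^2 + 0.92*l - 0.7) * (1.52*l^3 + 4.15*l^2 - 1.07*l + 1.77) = -0.456*l^5 + 0.1534*l^4 + 3.075*l^3 - 4.4204*l^2 + 2.3774*l - 1.239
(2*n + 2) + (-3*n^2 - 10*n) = -3*n^2 - 8*n + 2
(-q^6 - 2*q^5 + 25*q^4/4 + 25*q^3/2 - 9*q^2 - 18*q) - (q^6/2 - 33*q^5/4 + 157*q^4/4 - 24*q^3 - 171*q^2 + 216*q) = -3*q^6/2 + 25*q^5/4 - 33*q^4 + 73*q^3/2 + 162*q^2 - 234*q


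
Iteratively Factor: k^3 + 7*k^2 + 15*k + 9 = (k + 3)*(k^2 + 4*k + 3) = (k + 1)*(k + 3)*(k + 3)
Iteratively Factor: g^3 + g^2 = (g)*(g^2 + g) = g^2*(g + 1)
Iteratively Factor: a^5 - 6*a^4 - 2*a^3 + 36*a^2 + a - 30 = (a + 2)*(a^4 - 8*a^3 + 14*a^2 + 8*a - 15) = (a + 1)*(a + 2)*(a^3 - 9*a^2 + 23*a - 15) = (a - 1)*(a + 1)*(a + 2)*(a^2 - 8*a + 15) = (a - 5)*(a - 1)*(a + 1)*(a + 2)*(a - 3)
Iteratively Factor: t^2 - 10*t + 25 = (t - 5)*(t - 5)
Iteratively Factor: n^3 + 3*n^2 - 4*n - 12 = (n - 2)*(n^2 + 5*n + 6) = (n - 2)*(n + 2)*(n + 3)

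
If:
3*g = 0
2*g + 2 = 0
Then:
No Solution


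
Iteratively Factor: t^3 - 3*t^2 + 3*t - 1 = (t - 1)*(t^2 - 2*t + 1) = (t - 1)^2*(t - 1)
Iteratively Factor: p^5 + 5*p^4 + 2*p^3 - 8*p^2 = (p + 2)*(p^4 + 3*p^3 - 4*p^2) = p*(p + 2)*(p^3 + 3*p^2 - 4*p) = p*(p + 2)*(p + 4)*(p^2 - p) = p*(p - 1)*(p + 2)*(p + 4)*(p)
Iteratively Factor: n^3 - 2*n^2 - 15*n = (n + 3)*(n^2 - 5*n) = n*(n + 3)*(n - 5)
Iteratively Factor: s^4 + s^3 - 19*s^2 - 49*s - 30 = (s + 1)*(s^3 - 19*s - 30) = (s + 1)*(s + 2)*(s^2 - 2*s - 15) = (s + 1)*(s + 2)*(s + 3)*(s - 5)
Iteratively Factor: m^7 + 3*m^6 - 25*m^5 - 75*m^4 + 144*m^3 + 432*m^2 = (m - 3)*(m^6 + 6*m^5 - 7*m^4 - 96*m^3 - 144*m^2) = m*(m - 3)*(m^5 + 6*m^4 - 7*m^3 - 96*m^2 - 144*m) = m*(m - 3)*(m + 3)*(m^4 + 3*m^3 - 16*m^2 - 48*m) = m*(m - 3)*(m + 3)*(m + 4)*(m^3 - m^2 - 12*m) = m*(m - 4)*(m - 3)*(m + 3)*(m + 4)*(m^2 + 3*m) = m^2*(m - 4)*(m - 3)*(m + 3)*(m + 4)*(m + 3)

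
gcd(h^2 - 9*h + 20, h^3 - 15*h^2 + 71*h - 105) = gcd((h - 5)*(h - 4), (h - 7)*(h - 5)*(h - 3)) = h - 5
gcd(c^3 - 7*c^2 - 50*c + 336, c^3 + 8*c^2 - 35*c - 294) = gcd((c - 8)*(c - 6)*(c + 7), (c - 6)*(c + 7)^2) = c^2 + c - 42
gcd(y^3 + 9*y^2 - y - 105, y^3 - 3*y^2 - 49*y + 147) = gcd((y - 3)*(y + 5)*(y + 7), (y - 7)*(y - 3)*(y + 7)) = y^2 + 4*y - 21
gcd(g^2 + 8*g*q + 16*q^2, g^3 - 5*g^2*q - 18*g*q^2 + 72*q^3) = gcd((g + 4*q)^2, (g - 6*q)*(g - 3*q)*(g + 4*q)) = g + 4*q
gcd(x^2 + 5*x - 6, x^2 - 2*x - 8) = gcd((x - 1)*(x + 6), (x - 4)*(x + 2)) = 1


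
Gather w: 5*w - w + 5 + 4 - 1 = 4*w + 8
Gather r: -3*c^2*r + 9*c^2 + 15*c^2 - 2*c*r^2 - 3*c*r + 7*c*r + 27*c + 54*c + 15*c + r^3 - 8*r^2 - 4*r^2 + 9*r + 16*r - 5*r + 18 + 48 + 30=24*c^2 + 96*c + r^3 + r^2*(-2*c - 12) + r*(-3*c^2 + 4*c + 20) + 96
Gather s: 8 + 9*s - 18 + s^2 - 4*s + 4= s^2 + 5*s - 6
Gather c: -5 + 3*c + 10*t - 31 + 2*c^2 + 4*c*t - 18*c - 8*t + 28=2*c^2 + c*(4*t - 15) + 2*t - 8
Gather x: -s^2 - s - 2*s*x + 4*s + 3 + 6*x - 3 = -s^2 + 3*s + x*(6 - 2*s)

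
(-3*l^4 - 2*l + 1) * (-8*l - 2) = 24*l^5 + 6*l^4 + 16*l^2 - 4*l - 2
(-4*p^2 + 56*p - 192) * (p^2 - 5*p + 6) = -4*p^4 + 76*p^3 - 496*p^2 + 1296*p - 1152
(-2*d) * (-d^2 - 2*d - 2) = 2*d^3 + 4*d^2 + 4*d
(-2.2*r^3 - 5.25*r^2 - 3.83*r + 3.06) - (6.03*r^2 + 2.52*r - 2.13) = -2.2*r^3 - 11.28*r^2 - 6.35*r + 5.19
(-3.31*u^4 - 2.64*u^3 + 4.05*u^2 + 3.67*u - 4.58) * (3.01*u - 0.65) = -9.9631*u^5 - 5.7949*u^4 + 13.9065*u^3 + 8.4142*u^2 - 16.1713*u + 2.977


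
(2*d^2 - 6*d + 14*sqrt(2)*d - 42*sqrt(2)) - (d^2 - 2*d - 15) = d^2 - 4*d + 14*sqrt(2)*d - 42*sqrt(2) + 15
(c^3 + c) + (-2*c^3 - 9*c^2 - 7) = -c^3 - 9*c^2 + c - 7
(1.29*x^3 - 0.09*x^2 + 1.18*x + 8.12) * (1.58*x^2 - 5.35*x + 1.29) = 2.0382*x^5 - 7.0437*x^4 + 4.01*x^3 + 6.4005*x^2 - 41.9198*x + 10.4748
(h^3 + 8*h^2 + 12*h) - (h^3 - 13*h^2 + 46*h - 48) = 21*h^2 - 34*h + 48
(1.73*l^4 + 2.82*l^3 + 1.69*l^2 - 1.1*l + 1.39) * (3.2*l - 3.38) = 5.536*l^5 + 3.1766*l^4 - 4.1236*l^3 - 9.2322*l^2 + 8.166*l - 4.6982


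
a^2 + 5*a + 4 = (a + 1)*(a + 4)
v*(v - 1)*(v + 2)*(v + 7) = v^4 + 8*v^3 + 5*v^2 - 14*v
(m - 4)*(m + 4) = m^2 - 16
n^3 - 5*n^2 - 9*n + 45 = (n - 5)*(n - 3)*(n + 3)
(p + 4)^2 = p^2 + 8*p + 16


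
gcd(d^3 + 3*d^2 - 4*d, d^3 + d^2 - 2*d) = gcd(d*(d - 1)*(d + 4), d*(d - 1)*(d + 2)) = d^2 - d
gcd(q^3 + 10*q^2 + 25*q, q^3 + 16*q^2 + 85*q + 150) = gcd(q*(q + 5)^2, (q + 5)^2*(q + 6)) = q^2 + 10*q + 25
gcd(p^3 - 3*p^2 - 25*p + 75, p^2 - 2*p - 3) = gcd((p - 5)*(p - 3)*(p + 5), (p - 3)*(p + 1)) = p - 3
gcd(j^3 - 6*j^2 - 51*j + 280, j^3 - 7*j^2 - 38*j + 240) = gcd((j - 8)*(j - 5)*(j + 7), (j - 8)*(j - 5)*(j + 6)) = j^2 - 13*j + 40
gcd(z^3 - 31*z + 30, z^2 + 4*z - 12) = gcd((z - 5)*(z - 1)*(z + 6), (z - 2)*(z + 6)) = z + 6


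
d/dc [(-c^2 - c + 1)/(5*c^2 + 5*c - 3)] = 2*(-2*c - 1)/(25*c^4 + 50*c^3 - 5*c^2 - 30*c + 9)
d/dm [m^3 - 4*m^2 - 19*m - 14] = 3*m^2 - 8*m - 19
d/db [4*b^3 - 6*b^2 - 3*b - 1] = 12*b^2 - 12*b - 3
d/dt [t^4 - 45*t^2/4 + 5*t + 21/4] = 4*t^3 - 45*t/2 + 5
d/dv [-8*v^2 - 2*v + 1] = -16*v - 2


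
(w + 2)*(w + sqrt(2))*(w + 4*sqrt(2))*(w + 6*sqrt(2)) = w^4 + 2*w^3 + 11*sqrt(2)*w^3 + 22*sqrt(2)*w^2 + 68*w^2 + 48*sqrt(2)*w + 136*w + 96*sqrt(2)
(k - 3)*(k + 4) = k^2 + k - 12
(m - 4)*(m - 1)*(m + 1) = m^3 - 4*m^2 - m + 4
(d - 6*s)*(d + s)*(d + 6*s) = d^3 + d^2*s - 36*d*s^2 - 36*s^3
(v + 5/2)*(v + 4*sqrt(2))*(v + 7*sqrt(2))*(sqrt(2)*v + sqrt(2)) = sqrt(2)*v^4 + 7*sqrt(2)*v^3/2 + 22*v^3 + 77*v^2 + 117*sqrt(2)*v^2/2 + 55*v + 196*sqrt(2)*v + 140*sqrt(2)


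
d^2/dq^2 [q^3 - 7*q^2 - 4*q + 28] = 6*q - 14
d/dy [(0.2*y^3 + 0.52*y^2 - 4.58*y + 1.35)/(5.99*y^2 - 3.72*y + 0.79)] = (1.198*y^4 - 1.488*y^3 + 25.9738*y^2 - 15.3514*y + 1.4038)/(35.8801*y^4 - 44.5656*y^3 + 23.3026*y^2 - 5.8776*y + 0.6241)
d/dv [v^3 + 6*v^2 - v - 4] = 3*v^2 + 12*v - 1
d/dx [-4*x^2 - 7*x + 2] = -8*x - 7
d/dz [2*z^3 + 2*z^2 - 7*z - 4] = 6*z^2 + 4*z - 7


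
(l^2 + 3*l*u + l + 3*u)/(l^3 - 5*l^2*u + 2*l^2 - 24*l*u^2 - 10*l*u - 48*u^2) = (-l - 1)/(-l^2 + 8*l*u - 2*l + 16*u)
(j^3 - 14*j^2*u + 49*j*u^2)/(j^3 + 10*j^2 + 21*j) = (j^2 - 14*j*u + 49*u^2)/(j^2 + 10*j + 21)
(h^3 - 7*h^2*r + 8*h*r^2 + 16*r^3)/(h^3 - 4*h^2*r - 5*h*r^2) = (-h^2 + 8*h*r - 16*r^2)/(h*(-h + 5*r))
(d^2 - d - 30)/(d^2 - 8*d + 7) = (d^2 - d - 30)/(d^2 - 8*d + 7)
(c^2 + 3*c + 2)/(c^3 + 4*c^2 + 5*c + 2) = 1/(c + 1)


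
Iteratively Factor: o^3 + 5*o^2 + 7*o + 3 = (o + 3)*(o^2 + 2*o + 1) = (o + 1)*(o + 3)*(o + 1)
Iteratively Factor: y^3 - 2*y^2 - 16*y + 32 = (y + 4)*(y^2 - 6*y + 8) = (y - 4)*(y + 4)*(y - 2)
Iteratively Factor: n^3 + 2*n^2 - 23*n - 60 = (n + 3)*(n^2 - n - 20) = (n + 3)*(n + 4)*(n - 5)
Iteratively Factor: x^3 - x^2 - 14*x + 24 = (x - 3)*(x^2 + 2*x - 8) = (x - 3)*(x - 2)*(x + 4)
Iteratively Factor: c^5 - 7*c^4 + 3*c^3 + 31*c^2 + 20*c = (c)*(c^4 - 7*c^3 + 3*c^2 + 31*c + 20) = c*(c + 1)*(c^3 - 8*c^2 + 11*c + 20) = c*(c - 5)*(c + 1)*(c^2 - 3*c - 4) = c*(c - 5)*(c - 4)*(c + 1)*(c + 1)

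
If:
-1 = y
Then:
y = -1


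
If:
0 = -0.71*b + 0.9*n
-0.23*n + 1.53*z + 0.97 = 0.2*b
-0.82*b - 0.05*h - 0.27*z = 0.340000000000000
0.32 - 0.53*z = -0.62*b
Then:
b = -1.34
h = 20.49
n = -1.06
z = -0.97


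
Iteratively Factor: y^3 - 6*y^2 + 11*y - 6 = (y - 3)*(y^2 - 3*y + 2) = (y - 3)*(y - 2)*(y - 1)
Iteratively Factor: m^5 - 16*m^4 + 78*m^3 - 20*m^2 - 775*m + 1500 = (m - 5)*(m^4 - 11*m^3 + 23*m^2 + 95*m - 300) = (m - 5)^2*(m^3 - 6*m^2 - 7*m + 60) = (m - 5)^2*(m + 3)*(m^2 - 9*m + 20) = (m - 5)^3*(m + 3)*(m - 4)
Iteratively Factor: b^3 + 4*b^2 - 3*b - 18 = (b - 2)*(b^2 + 6*b + 9) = (b - 2)*(b + 3)*(b + 3)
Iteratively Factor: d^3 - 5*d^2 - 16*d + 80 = (d - 4)*(d^2 - d - 20) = (d - 4)*(d + 4)*(d - 5)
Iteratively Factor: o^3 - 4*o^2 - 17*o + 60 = (o + 4)*(o^2 - 8*o + 15) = (o - 5)*(o + 4)*(o - 3)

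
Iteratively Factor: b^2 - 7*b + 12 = (b - 3)*(b - 4)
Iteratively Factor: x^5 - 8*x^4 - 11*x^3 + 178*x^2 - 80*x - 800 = (x - 5)*(x^4 - 3*x^3 - 26*x^2 + 48*x + 160) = (x - 5)*(x + 2)*(x^3 - 5*x^2 - 16*x + 80) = (x - 5)*(x - 4)*(x + 2)*(x^2 - x - 20) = (x - 5)*(x - 4)*(x + 2)*(x + 4)*(x - 5)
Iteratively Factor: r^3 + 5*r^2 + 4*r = (r)*(r^2 + 5*r + 4) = r*(r + 4)*(r + 1)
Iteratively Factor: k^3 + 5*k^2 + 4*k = (k)*(k^2 + 5*k + 4) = k*(k + 4)*(k + 1)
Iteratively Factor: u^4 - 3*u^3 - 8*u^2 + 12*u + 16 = (u + 1)*(u^3 - 4*u^2 - 4*u + 16) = (u - 4)*(u + 1)*(u^2 - 4) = (u - 4)*(u + 1)*(u + 2)*(u - 2)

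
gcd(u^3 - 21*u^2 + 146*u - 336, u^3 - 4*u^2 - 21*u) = u - 7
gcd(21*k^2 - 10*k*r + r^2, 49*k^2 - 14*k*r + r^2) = -7*k + r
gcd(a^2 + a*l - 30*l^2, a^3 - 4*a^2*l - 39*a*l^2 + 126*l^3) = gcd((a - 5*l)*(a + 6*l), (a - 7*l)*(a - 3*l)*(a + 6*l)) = a + 6*l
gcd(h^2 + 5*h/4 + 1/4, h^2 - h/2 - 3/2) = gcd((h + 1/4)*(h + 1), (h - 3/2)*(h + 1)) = h + 1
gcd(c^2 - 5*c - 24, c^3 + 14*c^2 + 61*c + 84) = c + 3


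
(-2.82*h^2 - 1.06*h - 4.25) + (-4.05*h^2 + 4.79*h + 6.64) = -6.87*h^2 + 3.73*h + 2.39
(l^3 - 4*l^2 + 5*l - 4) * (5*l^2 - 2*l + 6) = 5*l^5 - 22*l^4 + 39*l^3 - 54*l^2 + 38*l - 24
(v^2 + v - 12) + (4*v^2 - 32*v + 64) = 5*v^2 - 31*v + 52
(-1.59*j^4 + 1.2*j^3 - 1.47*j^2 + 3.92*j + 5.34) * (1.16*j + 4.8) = -1.8444*j^5 - 6.24*j^4 + 4.0548*j^3 - 2.5088*j^2 + 25.0104*j + 25.632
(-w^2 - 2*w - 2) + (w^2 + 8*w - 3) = 6*w - 5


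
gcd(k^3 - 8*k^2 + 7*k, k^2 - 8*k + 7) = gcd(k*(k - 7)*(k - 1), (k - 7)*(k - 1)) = k^2 - 8*k + 7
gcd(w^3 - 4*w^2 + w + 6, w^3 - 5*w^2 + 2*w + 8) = w^2 - w - 2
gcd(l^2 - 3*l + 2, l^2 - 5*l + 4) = l - 1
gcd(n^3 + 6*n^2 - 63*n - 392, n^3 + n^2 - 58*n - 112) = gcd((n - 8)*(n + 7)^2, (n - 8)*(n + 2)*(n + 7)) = n^2 - n - 56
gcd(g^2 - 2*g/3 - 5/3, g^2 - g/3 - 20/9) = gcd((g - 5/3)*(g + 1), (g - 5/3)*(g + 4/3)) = g - 5/3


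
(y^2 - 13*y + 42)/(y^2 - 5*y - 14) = (y - 6)/(y + 2)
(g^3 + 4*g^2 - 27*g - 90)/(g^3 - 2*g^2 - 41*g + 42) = (g^2 - 2*g - 15)/(g^2 - 8*g + 7)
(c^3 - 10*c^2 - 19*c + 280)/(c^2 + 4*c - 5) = (c^2 - 15*c + 56)/(c - 1)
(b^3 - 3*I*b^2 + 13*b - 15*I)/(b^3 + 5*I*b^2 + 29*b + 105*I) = (b - I)/(b + 7*I)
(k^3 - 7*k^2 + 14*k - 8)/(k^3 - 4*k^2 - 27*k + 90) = (k^3 - 7*k^2 + 14*k - 8)/(k^3 - 4*k^2 - 27*k + 90)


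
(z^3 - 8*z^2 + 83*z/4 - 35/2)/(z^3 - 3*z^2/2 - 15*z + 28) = (z - 5/2)/(z + 4)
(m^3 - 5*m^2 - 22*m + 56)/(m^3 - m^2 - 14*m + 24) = (m - 7)/(m - 3)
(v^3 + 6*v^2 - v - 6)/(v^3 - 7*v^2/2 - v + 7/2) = 2*(v + 6)/(2*v - 7)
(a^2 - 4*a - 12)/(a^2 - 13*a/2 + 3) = 2*(a + 2)/(2*a - 1)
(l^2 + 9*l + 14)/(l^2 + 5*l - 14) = (l + 2)/(l - 2)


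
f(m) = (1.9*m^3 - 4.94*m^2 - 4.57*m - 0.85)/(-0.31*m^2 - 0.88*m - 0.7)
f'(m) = (0.62*m + 0.88)*(1.9*m^3 - 4.94*m^2 - 4.57*m - 0.85)/(-0.31*m^2 - 0.88*m - 0.7)^2 + (5.7*m^2 - 9.88*m - 4.57)/(-0.31*m^2 - 0.88*m - 0.7)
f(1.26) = 4.63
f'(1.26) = 0.12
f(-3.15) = 94.48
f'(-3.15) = 18.20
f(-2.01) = 147.31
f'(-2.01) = 85.11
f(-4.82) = 83.69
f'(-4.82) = 0.27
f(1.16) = 4.60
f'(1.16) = 0.47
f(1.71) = 4.37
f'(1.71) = -1.19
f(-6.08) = 85.58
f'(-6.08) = -2.78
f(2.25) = 3.41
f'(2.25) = -2.31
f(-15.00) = 130.24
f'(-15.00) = -5.76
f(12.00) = -45.01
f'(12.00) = -5.78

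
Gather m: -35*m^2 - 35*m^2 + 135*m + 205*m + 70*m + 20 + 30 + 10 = -70*m^2 + 410*m + 60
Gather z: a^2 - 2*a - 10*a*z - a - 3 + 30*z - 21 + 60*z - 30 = a^2 - 3*a + z*(90 - 10*a) - 54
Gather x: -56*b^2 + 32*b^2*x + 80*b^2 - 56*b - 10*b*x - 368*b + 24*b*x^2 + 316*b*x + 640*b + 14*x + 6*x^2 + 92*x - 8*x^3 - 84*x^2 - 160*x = 24*b^2 + 216*b - 8*x^3 + x^2*(24*b - 78) + x*(32*b^2 + 306*b - 54)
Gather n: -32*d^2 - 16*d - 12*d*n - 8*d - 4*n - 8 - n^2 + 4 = -32*d^2 - 24*d - n^2 + n*(-12*d - 4) - 4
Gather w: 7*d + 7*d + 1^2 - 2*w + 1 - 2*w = 14*d - 4*w + 2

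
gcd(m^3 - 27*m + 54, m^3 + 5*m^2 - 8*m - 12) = m + 6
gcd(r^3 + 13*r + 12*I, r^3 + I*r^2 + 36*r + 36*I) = r + I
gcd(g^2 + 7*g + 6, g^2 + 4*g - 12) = g + 6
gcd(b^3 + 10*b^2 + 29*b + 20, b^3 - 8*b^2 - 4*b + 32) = 1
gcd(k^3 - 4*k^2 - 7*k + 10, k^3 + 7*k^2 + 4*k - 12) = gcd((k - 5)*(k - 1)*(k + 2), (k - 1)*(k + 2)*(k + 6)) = k^2 + k - 2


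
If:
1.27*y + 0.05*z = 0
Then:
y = -0.0393700787401575*z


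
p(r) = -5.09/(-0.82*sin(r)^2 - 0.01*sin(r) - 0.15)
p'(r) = -5.09*(1.64*sin(r)*cos(r) + 0.01*cos(r))/(-0.82*sin(r)^2 - 0.01*sin(r) - 0.15)^2 = -(8.3476*sin(r) + 0.0509)*cos(r)/(0.82*sin(r)^2 + 0.01*sin(r) + 0.15)^2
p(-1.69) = 5.37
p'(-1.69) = -1.09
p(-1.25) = 5.79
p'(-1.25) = 3.21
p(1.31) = 5.50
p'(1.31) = -2.45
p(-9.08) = 21.18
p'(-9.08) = -45.16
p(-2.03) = 6.36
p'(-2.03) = -5.15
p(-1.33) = 5.57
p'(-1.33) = 2.30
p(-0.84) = 8.52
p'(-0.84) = 11.54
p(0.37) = 19.51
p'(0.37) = -42.06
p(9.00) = 17.35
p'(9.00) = 36.95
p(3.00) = 30.34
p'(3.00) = 43.24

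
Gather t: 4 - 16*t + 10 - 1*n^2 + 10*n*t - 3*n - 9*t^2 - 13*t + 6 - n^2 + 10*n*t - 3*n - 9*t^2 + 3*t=-2*n^2 - 6*n - 18*t^2 + t*(20*n - 26) + 20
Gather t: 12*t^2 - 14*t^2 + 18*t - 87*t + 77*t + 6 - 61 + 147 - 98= -2*t^2 + 8*t - 6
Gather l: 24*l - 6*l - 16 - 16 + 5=18*l - 27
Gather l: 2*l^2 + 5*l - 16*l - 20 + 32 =2*l^2 - 11*l + 12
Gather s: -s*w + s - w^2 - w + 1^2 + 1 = s*(1 - w) - w^2 - w + 2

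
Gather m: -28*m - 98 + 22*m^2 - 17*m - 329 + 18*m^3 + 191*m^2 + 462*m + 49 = 18*m^3 + 213*m^2 + 417*m - 378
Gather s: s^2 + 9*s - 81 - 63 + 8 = s^2 + 9*s - 136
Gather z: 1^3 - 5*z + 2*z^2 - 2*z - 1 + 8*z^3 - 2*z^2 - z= 8*z^3 - 8*z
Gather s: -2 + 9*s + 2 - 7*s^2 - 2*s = -7*s^2 + 7*s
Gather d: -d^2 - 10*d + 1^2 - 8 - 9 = -d^2 - 10*d - 16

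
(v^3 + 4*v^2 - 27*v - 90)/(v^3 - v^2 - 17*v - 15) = (v + 6)/(v + 1)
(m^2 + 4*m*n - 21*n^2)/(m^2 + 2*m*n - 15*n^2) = (m + 7*n)/(m + 5*n)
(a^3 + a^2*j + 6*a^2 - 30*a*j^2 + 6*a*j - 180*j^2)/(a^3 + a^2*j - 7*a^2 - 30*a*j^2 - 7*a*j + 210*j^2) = (a + 6)/(a - 7)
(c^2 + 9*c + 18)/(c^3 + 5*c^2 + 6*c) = (c + 6)/(c*(c + 2))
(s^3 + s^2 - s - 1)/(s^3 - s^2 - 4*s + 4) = (s^2 + 2*s + 1)/(s^2 - 4)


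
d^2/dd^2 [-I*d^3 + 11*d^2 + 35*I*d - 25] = -6*I*d + 22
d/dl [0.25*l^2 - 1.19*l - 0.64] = 0.5*l - 1.19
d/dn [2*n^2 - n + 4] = 4*n - 1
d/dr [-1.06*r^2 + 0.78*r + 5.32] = 0.78 - 2.12*r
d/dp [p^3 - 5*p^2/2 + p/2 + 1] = 3*p^2 - 5*p + 1/2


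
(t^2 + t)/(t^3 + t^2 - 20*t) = (t + 1)/(t^2 + t - 20)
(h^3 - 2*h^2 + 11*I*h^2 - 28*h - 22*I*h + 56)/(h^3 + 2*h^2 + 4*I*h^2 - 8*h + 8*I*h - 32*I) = (h + 7*I)/(h + 4)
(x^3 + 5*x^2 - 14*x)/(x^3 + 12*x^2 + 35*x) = (x - 2)/(x + 5)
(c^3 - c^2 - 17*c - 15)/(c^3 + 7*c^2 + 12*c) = (c^2 - 4*c - 5)/(c*(c + 4))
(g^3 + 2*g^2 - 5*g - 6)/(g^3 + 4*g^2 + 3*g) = (g - 2)/g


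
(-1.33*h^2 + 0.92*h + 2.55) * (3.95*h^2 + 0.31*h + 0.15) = -5.2535*h^4 + 3.2217*h^3 + 10.1582*h^2 + 0.9285*h + 0.3825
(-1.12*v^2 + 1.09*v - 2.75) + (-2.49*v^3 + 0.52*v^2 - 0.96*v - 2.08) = -2.49*v^3 - 0.6*v^2 + 0.13*v - 4.83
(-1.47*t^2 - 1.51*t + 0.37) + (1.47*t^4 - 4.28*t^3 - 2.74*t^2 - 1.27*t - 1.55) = 1.47*t^4 - 4.28*t^3 - 4.21*t^2 - 2.78*t - 1.18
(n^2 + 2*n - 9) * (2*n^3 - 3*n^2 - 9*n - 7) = 2*n^5 + n^4 - 33*n^3 + 2*n^2 + 67*n + 63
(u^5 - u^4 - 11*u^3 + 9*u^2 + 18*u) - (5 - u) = u^5 - u^4 - 11*u^3 + 9*u^2 + 19*u - 5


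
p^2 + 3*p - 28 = (p - 4)*(p + 7)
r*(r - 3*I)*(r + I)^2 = r^4 - I*r^3 + 5*r^2 + 3*I*r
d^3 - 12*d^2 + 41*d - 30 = (d - 6)*(d - 5)*(d - 1)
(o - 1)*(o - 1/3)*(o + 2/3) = o^3 - 2*o^2/3 - 5*o/9 + 2/9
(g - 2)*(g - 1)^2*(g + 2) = g^4 - 2*g^3 - 3*g^2 + 8*g - 4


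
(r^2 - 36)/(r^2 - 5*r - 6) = (r + 6)/(r + 1)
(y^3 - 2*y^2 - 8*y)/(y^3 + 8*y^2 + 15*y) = (y^2 - 2*y - 8)/(y^2 + 8*y + 15)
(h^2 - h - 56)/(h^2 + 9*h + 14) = (h - 8)/(h + 2)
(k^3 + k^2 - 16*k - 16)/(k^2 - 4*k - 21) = (-k^3 - k^2 + 16*k + 16)/(-k^2 + 4*k + 21)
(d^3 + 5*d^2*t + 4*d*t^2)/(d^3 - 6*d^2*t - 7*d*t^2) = (-d - 4*t)/(-d + 7*t)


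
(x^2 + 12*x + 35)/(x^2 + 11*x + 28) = (x + 5)/(x + 4)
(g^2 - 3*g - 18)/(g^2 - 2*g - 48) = (-g^2 + 3*g + 18)/(-g^2 + 2*g + 48)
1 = 1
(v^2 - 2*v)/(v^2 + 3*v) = (v - 2)/(v + 3)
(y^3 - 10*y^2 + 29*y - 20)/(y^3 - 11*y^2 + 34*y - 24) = (y - 5)/(y - 6)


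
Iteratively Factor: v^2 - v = (v)*(v - 1)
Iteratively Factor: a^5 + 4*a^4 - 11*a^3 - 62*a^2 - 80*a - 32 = (a + 2)*(a^4 + 2*a^3 - 15*a^2 - 32*a - 16) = (a + 1)*(a + 2)*(a^3 + a^2 - 16*a - 16) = (a - 4)*(a + 1)*(a + 2)*(a^2 + 5*a + 4) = (a - 4)*(a + 1)^2*(a + 2)*(a + 4)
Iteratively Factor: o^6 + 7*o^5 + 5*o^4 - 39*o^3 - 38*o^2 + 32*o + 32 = (o + 1)*(o^5 + 6*o^4 - o^3 - 38*o^2 + 32) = (o + 1)^2*(o^4 + 5*o^3 - 6*o^2 - 32*o + 32) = (o + 1)^2*(o + 4)*(o^3 + o^2 - 10*o + 8) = (o - 1)*(o + 1)^2*(o + 4)*(o^2 + 2*o - 8) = (o - 1)*(o + 1)^2*(o + 4)^2*(o - 2)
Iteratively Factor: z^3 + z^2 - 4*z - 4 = (z + 2)*(z^2 - z - 2) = (z + 1)*(z + 2)*(z - 2)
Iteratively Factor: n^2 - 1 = (n - 1)*(n + 1)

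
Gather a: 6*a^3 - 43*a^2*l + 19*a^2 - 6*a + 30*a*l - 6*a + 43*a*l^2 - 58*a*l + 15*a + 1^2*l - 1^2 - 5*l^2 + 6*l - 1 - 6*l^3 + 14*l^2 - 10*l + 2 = 6*a^3 + a^2*(19 - 43*l) + a*(43*l^2 - 28*l + 3) - 6*l^3 + 9*l^2 - 3*l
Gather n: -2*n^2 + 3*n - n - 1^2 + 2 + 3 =-2*n^2 + 2*n + 4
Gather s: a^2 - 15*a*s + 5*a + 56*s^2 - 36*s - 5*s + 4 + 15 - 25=a^2 + 5*a + 56*s^2 + s*(-15*a - 41) - 6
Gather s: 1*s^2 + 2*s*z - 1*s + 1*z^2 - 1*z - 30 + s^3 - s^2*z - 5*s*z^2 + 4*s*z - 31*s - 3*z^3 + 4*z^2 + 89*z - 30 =s^3 + s^2*(1 - z) + s*(-5*z^2 + 6*z - 32) - 3*z^3 + 5*z^2 + 88*z - 60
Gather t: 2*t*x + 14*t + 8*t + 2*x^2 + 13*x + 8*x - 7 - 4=t*(2*x + 22) + 2*x^2 + 21*x - 11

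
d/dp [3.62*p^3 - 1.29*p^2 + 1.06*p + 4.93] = 10.86*p^2 - 2.58*p + 1.06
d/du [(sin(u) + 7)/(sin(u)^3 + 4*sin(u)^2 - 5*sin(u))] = (-2*sin(u)^3 - 25*sin(u)^2 - 56*sin(u) + 35)*cos(u)/((sin(u) - 1)^2*(sin(u) + 5)^2*sin(u)^2)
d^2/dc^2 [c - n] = 0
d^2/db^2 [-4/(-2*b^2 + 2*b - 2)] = 4*(-b^2 + b + (2*b - 1)^2 - 1)/(b^2 - b + 1)^3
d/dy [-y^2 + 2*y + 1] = 2 - 2*y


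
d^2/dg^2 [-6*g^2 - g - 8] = -12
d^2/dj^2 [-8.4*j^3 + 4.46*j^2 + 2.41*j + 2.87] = 8.92 - 50.4*j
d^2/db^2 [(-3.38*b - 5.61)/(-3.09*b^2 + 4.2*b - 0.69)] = ((3.38*b + 5.61)*(6.18*b - 4.2)*(12.36*b - 8.4) - (62.6652*b + 6.2778)*(3.09*b^2 - 4.2*b + 0.69))/(3.09*b^2 - 4.2*b + 0.69)^3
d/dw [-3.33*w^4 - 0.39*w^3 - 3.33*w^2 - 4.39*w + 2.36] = -13.32*w^3 - 1.17*w^2 - 6.66*w - 4.39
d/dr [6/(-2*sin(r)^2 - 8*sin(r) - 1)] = 24*(sin(r) + 2)*cos(r)/(8*sin(r) - cos(2*r) + 2)^2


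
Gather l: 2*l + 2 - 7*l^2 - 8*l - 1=-7*l^2 - 6*l + 1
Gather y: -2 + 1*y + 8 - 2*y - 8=-y - 2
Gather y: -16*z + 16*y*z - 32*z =16*y*z - 48*z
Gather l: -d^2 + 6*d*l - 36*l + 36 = -d^2 + l*(6*d - 36) + 36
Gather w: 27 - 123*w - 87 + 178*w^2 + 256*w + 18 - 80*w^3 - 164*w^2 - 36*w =-80*w^3 + 14*w^2 + 97*w - 42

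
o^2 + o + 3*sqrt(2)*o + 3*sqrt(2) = (o + 1)*(o + 3*sqrt(2))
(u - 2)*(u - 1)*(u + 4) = u^3 + u^2 - 10*u + 8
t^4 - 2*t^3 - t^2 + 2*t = t*(t - 2)*(t - 1)*(t + 1)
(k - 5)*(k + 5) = k^2 - 25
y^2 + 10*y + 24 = (y + 4)*(y + 6)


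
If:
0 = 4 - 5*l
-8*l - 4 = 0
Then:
No Solution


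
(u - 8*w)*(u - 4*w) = u^2 - 12*u*w + 32*w^2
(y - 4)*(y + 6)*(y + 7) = y^3 + 9*y^2 - 10*y - 168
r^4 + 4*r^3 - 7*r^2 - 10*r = r*(r - 2)*(r + 1)*(r + 5)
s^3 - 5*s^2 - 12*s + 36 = (s - 6)*(s - 2)*(s + 3)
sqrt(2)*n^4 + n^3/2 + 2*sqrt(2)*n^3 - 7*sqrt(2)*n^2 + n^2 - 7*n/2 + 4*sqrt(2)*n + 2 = (n - 1)^2*(n + 4)*(sqrt(2)*n + 1/2)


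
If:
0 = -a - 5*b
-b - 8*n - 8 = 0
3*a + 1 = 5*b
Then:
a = -1/4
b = 1/20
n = -161/160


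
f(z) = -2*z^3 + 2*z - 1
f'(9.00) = -484.00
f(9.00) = -1441.00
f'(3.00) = -52.00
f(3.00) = -49.00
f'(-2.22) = -27.57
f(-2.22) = 16.44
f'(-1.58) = -12.98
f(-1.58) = 3.73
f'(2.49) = -35.20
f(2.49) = -26.90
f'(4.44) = -116.28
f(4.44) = -167.18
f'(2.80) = -45.04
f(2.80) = -39.30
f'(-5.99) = -213.28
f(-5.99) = 416.86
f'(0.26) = 1.59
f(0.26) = -0.52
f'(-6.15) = -224.94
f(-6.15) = 451.92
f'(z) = 2 - 6*z^2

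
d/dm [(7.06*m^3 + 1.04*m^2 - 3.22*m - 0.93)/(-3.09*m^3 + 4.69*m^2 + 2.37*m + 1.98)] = (36.325*m^4 + 13.5648*m^3 + 50.8819*m^2 + 12.8418*m - 4.1715)/(9.5481*m^6 - 28.9842*m^5 + 7.3495*m^4 + 9.9942*m^3 + 24.1893*m^2 + 9.3852*m + 3.9204)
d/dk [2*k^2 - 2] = 4*k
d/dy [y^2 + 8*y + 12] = 2*y + 8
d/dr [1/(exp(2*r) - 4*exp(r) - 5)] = 2*(2 - exp(r))*exp(r)/(-exp(2*r) + 4*exp(r) + 5)^2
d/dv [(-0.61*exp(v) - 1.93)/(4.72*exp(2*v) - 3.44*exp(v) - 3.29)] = (2.8792*exp(2*v) + 18.2192*exp(v) - 4.6323)*exp(v)/(22.2784*exp(4*v) - 32.4736*exp(3*v) - 19.224*exp(2*v) + 22.6352*exp(v) + 10.8241)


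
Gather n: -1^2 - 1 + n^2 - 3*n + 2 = n^2 - 3*n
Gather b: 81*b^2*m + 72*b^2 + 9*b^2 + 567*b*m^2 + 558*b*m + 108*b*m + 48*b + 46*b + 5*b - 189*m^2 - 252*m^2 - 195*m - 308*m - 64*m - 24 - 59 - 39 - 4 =b^2*(81*m + 81) + b*(567*m^2 + 666*m + 99) - 441*m^2 - 567*m - 126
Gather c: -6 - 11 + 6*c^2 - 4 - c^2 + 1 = 5*c^2 - 20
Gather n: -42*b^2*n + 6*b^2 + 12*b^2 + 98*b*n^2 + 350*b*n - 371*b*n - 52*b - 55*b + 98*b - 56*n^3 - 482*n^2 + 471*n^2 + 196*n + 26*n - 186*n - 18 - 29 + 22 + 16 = 18*b^2 - 9*b - 56*n^3 + n^2*(98*b - 11) + n*(-42*b^2 - 21*b + 36) - 9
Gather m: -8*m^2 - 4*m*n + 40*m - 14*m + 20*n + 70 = -8*m^2 + m*(26 - 4*n) + 20*n + 70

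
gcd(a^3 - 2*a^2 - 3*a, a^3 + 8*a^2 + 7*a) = a^2 + a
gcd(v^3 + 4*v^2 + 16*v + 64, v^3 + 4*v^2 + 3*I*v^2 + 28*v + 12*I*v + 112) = v^2 + v*(4 - 4*I) - 16*I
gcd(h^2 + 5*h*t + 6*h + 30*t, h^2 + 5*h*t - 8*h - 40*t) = h + 5*t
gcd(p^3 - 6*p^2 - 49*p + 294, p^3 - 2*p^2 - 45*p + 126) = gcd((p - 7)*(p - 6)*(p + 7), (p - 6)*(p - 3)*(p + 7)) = p^2 + p - 42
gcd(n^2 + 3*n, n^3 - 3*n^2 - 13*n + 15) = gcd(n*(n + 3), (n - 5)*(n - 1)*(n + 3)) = n + 3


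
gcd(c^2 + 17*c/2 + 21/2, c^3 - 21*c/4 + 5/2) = 1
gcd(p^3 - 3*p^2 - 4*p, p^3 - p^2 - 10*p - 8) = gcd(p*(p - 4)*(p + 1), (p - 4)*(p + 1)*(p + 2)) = p^2 - 3*p - 4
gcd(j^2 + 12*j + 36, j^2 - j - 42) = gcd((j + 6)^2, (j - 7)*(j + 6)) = j + 6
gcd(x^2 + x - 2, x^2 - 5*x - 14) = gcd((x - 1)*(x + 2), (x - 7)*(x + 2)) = x + 2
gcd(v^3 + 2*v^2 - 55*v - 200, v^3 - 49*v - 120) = v^2 - 3*v - 40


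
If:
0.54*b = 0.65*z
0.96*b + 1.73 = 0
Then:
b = -1.80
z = -1.50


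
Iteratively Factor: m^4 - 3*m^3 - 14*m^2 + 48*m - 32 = (m - 4)*(m^3 + m^2 - 10*m + 8) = (m - 4)*(m - 1)*(m^2 + 2*m - 8) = (m - 4)*(m - 2)*(m - 1)*(m + 4)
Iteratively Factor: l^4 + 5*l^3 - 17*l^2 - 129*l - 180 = (l - 5)*(l^3 + 10*l^2 + 33*l + 36) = (l - 5)*(l + 3)*(l^2 + 7*l + 12) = (l - 5)*(l + 3)^2*(l + 4)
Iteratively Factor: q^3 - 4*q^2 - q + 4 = (q + 1)*(q^2 - 5*q + 4) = (q - 4)*(q + 1)*(q - 1)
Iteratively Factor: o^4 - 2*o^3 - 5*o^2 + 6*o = (o - 3)*(o^3 + o^2 - 2*o) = o*(o - 3)*(o^2 + o - 2) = o*(o - 3)*(o - 1)*(o + 2)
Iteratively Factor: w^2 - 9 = (w - 3)*(w + 3)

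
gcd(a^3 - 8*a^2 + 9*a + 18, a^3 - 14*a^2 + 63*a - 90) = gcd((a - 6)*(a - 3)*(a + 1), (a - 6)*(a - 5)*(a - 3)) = a^2 - 9*a + 18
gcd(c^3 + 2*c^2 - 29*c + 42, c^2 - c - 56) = c + 7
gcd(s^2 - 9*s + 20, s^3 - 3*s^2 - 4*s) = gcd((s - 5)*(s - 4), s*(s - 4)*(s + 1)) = s - 4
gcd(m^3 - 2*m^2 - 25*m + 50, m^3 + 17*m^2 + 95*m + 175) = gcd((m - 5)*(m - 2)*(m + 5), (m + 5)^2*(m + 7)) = m + 5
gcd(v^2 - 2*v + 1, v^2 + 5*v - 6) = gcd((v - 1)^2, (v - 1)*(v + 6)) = v - 1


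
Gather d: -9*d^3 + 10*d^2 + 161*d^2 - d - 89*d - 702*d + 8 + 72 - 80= -9*d^3 + 171*d^2 - 792*d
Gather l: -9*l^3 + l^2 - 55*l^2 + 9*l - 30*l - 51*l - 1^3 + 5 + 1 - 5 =-9*l^3 - 54*l^2 - 72*l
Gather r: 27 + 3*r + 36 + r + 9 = 4*r + 72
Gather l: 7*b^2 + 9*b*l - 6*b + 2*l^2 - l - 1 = 7*b^2 - 6*b + 2*l^2 + l*(9*b - 1) - 1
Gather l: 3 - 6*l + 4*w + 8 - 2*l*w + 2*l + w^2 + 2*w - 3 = l*(-2*w - 4) + w^2 + 6*w + 8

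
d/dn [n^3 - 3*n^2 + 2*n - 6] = 3*n^2 - 6*n + 2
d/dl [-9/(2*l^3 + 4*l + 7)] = 18*(3*l^2 + 2)/(2*l^3 + 4*l + 7)^2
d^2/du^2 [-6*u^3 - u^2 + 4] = -36*u - 2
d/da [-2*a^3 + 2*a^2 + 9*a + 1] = -6*a^2 + 4*a + 9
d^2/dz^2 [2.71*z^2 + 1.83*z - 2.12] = 5.42000000000000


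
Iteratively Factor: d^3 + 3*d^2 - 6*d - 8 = (d + 1)*(d^2 + 2*d - 8) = (d - 2)*(d + 1)*(d + 4)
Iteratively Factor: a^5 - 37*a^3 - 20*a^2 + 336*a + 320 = (a + 4)*(a^4 - 4*a^3 - 21*a^2 + 64*a + 80) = (a + 1)*(a + 4)*(a^3 - 5*a^2 - 16*a + 80) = (a - 5)*(a + 1)*(a + 4)*(a^2 - 16) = (a - 5)*(a - 4)*(a + 1)*(a + 4)*(a + 4)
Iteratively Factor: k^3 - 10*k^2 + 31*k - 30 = (k - 3)*(k^2 - 7*k + 10) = (k - 5)*(k - 3)*(k - 2)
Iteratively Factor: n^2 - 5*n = (n)*(n - 5)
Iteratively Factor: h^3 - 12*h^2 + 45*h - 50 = (h - 2)*(h^2 - 10*h + 25) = (h - 5)*(h - 2)*(h - 5)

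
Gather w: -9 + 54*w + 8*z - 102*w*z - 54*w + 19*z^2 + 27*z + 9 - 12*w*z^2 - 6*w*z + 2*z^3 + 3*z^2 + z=w*(-12*z^2 - 108*z) + 2*z^3 + 22*z^2 + 36*z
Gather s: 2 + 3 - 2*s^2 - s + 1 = -2*s^2 - s + 6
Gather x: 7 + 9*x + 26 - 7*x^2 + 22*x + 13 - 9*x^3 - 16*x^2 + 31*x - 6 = -9*x^3 - 23*x^2 + 62*x + 40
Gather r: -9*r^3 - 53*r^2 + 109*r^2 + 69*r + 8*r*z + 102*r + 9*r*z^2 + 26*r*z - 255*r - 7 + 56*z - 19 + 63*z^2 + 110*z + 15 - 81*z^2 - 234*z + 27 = -9*r^3 + 56*r^2 + r*(9*z^2 + 34*z - 84) - 18*z^2 - 68*z + 16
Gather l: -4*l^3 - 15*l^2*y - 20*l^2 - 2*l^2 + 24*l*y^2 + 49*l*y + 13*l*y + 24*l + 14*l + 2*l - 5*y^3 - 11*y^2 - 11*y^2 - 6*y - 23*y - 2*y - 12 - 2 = -4*l^3 + l^2*(-15*y - 22) + l*(24*y^2 + 62*y + 40) - 5*y^3 - 22*y^2 - 31*y - 14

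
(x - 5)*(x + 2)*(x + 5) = x^3 + 2*x^2 - 25*x - 50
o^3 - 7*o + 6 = (o - 2)*(o - 1)*(o + 3)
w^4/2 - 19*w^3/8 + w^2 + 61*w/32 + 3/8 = (w/2 + 1/4)*(w - 4)*(w - 3/2)*(w + 1/4)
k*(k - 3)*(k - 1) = k^3 - 4*k^2 + 3*k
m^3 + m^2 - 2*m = m*(m - 1)*(m + 2)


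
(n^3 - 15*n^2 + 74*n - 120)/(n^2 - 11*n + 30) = n - 4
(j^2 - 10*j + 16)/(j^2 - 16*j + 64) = (j - 2)/(j - 8)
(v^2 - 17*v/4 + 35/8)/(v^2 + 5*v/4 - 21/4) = (v - 5/2)/(v + 3)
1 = 1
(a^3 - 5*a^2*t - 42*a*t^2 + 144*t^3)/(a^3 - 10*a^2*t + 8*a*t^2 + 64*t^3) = (-a^2 - 3*a*t + 18*t^2)/(-a^2 + 2*a*t + 8*t^2)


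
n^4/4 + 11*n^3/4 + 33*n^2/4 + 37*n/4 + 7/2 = (n/4 + 1/2)*(n + 1)^2*(n + 7)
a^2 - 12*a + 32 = (a - 8)*(a - 4)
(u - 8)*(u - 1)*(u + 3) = u^3 - 6*u^2 - 19*u + 24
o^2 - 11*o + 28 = (o - 7)*(o - 4)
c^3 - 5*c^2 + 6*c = c*(c - 3)*(c - 2)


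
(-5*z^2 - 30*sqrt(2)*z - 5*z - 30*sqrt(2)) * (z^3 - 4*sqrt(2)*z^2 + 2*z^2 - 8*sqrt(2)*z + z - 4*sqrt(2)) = -5*z^5 - 15*z^4 - 10*sqrt(2)*z^4 - 30*sqrt(2)*z^3 + 225*z^3 - 30*sqrt(2)*z^2 + 715*z^2 - 10*sqrt(2)*z + 720*z + 240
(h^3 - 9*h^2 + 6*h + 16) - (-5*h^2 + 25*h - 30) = h^3 - 4*h^2 - 19*h + 46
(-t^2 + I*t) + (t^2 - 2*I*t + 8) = -I*t + 8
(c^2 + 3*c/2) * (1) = c^2 + 3*c/2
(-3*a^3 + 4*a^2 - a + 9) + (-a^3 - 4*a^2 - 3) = -4*a^3 - a + 6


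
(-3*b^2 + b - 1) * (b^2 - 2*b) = -3*b^4 + 7*b^3 - 3*b^2 + 2*b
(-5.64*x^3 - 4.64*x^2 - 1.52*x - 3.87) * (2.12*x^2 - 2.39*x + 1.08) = -11.9568*x^5 + 3.6428*x^4 + 1.776*x^3 - 9.5828*x^2 + 7.6077*x - 4.1796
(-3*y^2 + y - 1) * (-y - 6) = 3*y^3 + 17*y^2 - 5*y + 6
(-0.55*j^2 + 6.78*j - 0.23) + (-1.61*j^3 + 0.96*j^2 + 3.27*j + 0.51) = -1.61*j^3 + 0.41*j^2 + 10.05*j + 0.28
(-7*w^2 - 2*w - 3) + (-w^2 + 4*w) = -8*w^2 + 2*w - 3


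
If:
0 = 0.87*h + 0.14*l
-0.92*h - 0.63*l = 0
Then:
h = 0.00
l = 0.00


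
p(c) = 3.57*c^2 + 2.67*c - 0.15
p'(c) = 7.14*c + 2.67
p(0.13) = 0.26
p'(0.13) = 3.60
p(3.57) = 54.88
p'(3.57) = 28.16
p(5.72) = 131.93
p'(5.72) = 43.51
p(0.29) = 0.92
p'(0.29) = 4.74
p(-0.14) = -0.45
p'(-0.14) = 1.67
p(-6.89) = 150.93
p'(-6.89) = -46.52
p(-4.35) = 55.79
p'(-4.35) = -28.39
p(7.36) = 212.89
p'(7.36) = 55.22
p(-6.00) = 112.35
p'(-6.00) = -40.17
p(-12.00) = 481.89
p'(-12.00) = -83.01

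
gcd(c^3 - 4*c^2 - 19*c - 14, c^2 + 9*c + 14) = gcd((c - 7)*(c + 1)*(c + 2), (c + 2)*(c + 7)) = c + 2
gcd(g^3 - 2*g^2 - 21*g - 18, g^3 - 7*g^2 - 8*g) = g + 1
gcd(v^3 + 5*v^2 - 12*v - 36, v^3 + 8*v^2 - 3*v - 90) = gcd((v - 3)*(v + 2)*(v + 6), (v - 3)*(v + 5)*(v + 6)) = v^2 + 3*v - 18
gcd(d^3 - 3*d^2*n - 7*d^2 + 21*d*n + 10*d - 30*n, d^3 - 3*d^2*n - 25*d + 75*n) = d^2 - 3*d*n - 5*d + 15*n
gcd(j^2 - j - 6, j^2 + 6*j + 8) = j + 2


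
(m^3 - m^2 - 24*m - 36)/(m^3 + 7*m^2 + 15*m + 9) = (m^2 - 4*m - 12)/(m^2 + 4*m + 3)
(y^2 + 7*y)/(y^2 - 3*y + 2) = y*(y + 7)/(y^2 - 3*y + 2)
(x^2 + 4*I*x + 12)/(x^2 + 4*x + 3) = (x^2 + 4*I*x + 12)/(x^2 + 4*x + 3)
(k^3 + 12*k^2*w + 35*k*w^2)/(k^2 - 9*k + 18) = k*(k^2 + 12*k*w + 35*w^2)/(k^2 - 9*k + 18)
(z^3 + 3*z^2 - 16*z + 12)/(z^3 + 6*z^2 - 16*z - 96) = (z^2 - 3*z + 2)/(z^2 - 16)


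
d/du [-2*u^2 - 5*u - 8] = -4*u - 5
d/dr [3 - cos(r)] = sin(r)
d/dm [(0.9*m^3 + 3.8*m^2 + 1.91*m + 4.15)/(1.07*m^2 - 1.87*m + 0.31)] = (0.963*m^4 - 3.366*m^3 - 8.3127*m^2 - 6.525*m + 8.3526)/(1.1449*m^4 - 4.0018*m^3 + 4.1603*m^2 - 1.1594*m + 0.0961)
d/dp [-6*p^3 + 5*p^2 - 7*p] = -18*p^2 + 10*p - 7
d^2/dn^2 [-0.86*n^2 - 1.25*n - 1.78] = -1.72000000000000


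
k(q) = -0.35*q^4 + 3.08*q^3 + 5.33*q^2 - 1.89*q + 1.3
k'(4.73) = 107.10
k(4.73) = 262.35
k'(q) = -1.4*q^3 + 9.24*q^2 + 10.66*q - 1.89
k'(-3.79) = 166.65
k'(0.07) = -1.10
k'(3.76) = 94.40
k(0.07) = 1.19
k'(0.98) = 16.11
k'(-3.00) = 87.09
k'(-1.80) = 17.02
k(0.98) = 7.14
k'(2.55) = 62.16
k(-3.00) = -56.57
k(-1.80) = 0.33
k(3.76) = 163.32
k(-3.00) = -56.57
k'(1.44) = 28.44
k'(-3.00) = 87.09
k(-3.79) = -154.87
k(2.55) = 67.41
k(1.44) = 17.32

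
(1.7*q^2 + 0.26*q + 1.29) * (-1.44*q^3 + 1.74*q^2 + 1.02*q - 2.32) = -2.448*q^5 + 2.5836*q^4 + 0.3288*q^3 - 1.4342*q^2 + 0.7126*q - 2.9928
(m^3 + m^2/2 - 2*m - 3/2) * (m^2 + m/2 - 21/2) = m^5 + m^4 - 49*m^3/4 - 31*m^2/4 + 81*m/4 + 63/4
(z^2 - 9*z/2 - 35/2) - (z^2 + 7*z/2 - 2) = -8*z - 31/2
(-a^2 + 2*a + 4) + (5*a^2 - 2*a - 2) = 4*a^2 + 2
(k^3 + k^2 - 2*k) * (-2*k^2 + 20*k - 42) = -2*k^5 + 18*k^4 - 18*k^3 - 82*k^2 + 84*k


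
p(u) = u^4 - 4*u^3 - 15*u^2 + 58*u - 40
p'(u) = 4*u^3 - 12*u^2 - 30*u + 58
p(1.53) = 4.78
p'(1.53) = -1.66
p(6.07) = 222.34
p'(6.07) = 328.36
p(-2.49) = -177.23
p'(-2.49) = -3.45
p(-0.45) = -68.73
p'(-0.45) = 68.71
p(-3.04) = -157.16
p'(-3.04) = -74.08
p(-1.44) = -138.38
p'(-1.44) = 64.37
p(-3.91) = -23.27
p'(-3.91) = -247.26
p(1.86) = 2.22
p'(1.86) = -13.58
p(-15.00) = 59840.00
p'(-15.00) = -15692.00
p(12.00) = 12320.00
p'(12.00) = 4882.00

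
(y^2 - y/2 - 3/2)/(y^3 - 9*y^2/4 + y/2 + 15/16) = 8*(y + 1)/(8*y^2 - 6*y - 5)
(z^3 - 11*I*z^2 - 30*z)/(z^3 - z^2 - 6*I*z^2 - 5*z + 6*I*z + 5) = z*(z - 6*I)/(z^2 - z*(1 + I) + I)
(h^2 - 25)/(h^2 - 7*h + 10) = (h + 5)/(h - 2)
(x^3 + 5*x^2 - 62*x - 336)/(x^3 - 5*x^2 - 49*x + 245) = (x^2 - 2*x - 48)/(x^2 - 12*x + 35)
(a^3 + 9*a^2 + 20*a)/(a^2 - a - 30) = a*(a + 4)/(a - 6)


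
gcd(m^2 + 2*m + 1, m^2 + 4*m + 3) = m + 1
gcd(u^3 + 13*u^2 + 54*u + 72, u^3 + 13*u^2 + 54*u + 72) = u^3 + 13*u^2 + 54*u + 72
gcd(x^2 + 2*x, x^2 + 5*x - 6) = 1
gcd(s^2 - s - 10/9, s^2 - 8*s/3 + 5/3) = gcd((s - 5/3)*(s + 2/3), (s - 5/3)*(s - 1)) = s - 5/3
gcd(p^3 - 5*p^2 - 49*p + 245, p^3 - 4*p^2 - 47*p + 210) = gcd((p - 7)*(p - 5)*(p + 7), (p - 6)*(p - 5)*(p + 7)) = p^2 + 2*p - 35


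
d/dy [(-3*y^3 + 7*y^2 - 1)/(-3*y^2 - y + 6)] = (9*y^4 + 6*y^3 - 61*y^2 + 78*y - 1)/(9*y^4 + 6*y^3 - 35*y^2 - 12*y + 36)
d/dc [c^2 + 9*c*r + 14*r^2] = 2*c + 9*r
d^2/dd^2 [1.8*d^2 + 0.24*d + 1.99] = 3.60000000000000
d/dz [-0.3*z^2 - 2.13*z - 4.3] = -0.6*z - 2.13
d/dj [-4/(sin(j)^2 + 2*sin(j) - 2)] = 8*(sin(j) + 1)*cos(j)/(sin(j)^2 + 2*sin(j) - 2)^2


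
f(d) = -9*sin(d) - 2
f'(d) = -9*cos(d)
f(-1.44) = 6.92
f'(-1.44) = -1.17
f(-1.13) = 6.14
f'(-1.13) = -3.84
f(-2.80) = 1.01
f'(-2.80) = 8.48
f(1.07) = -9.89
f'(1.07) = -4.32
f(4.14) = 5.57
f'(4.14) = 4.87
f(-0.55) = 2.70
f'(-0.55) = -7.67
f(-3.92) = -8.32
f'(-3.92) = 6.41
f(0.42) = -5.67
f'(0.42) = -8.22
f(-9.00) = 1.71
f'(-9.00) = 8.20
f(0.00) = -2.00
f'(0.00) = -9.00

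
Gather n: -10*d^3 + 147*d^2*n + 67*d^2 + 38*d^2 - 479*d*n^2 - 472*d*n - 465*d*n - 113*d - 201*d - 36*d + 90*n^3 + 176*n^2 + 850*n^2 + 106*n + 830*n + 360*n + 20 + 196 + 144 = -10*d^3 + 105*d^2 - 350*d + 90*n^3 + n^2*(1026 - 479*d) + n*(147*d^2 - 937*d + 1296) + 360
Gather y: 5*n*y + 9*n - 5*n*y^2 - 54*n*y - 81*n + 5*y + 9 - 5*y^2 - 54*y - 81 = -72*n + y^2*(-5*n - 5) + y*(-49*n - 49) - 72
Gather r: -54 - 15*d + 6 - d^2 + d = -d^2 - 14*d - 48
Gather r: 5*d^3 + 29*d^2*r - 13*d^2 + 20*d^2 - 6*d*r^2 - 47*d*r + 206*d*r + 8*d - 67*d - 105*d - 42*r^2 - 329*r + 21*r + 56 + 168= 5*d^3 + 7*d^2 - 164*d + r^2*(-6*d - 42) + r*(29*d^2 + 159*d - 308) + 224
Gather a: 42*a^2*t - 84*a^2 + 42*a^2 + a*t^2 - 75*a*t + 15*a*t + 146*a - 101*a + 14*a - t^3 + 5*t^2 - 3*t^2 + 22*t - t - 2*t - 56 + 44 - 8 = a^2*(42*t - 42) + a*(t^2 - 60*t + 59) - t^3 + 2*t^2 + 19*t - 20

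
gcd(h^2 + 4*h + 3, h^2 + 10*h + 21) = h + 3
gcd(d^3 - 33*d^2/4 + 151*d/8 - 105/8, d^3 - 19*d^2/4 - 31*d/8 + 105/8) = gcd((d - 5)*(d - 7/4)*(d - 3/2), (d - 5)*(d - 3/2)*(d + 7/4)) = d^2 - 13*d/2 + 15/2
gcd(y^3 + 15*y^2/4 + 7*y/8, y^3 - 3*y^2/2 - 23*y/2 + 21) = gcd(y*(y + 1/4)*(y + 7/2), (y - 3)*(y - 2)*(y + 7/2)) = y + 7/2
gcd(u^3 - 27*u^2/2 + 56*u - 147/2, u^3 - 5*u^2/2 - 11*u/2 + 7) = u - 7/2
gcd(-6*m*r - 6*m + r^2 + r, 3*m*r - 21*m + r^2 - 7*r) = 1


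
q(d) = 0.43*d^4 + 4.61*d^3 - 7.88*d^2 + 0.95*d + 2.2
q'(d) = 1.72*d^3 + 13.83*d^2 - 15.76*d + 0.95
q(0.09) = 2.23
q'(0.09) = -0.36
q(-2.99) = -159.95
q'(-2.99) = 125.74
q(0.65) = 0.83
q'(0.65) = -2.98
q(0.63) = 0.89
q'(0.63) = -3.06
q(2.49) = 43.41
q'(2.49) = 74.01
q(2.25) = 27.98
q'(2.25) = 55.10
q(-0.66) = -3.10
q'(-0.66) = 16.88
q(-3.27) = -197.19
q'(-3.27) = 140.23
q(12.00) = 15761.44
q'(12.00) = 4775.51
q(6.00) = 1277.26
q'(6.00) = 775.79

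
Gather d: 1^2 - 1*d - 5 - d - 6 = -2*d - 10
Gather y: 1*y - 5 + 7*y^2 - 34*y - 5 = 7*y^2 - 33*y - 10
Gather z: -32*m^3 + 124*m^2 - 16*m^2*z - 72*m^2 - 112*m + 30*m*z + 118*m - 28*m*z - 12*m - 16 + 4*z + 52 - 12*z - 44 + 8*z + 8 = -32*m^3 + 52*m^2 - 6*m + z*(-16*m^2 + 2*m)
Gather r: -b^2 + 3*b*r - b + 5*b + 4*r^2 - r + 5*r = -b^2 + 4*b + 4*r^2 + r*(3*b + 4)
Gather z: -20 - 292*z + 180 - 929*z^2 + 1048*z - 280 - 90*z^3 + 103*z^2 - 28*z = -90*z^3 - 826*z^2 + 728*z - 120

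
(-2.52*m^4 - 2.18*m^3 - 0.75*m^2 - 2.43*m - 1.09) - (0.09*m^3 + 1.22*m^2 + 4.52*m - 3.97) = -2.52*m^4 - 2.27*m^3 - 1.97*m^2 - 6.95*m + 2.88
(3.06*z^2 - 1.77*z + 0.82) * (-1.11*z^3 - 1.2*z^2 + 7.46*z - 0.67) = -3.3966*z^5 - 1.7073*z^4 + 24.0414*z^3 - 16.2384*z^2 + 7.3031*z - 0.5494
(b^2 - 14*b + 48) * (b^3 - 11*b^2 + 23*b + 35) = b^5 - 25*b^4 + 225*b^3 - 815*b^2 + 614*b + 1680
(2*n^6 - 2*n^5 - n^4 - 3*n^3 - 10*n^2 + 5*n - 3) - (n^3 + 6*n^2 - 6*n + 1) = 2*n^6 - 2*n^5 - n^4 - 4*n^3 - 16*n^2 + 11*n - 4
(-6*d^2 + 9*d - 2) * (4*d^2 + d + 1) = -24*d^4 + 30*d^3 - 5*d^2 + 7*d - 2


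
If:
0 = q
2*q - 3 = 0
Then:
No Solution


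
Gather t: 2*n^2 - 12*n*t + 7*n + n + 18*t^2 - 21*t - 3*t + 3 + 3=2*n^2 + 8*n + 18*t^2 + t*(-12*n - 24) + 6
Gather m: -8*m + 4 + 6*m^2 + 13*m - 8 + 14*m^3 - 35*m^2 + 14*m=14*m^3 - 29*m^2 + 19*m - 4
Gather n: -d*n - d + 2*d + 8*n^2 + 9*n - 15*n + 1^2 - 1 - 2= d + 8*n^2 + n*(-d - 6) - 2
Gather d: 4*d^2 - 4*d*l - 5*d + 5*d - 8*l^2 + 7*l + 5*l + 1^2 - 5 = 4*d^2 - 4*d*l - 8*l^2 + 12*l - 4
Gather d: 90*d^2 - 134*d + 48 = 90*d^2 - 134*d + 48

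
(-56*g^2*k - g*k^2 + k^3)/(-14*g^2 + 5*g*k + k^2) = k*(8*g - k)/(2*g - k)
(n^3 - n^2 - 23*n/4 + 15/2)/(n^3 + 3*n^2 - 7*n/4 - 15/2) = (n - 2)/(n + 2)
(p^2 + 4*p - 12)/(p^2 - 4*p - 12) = (-p^2 - 4*p + 12)/(-p^2 + 4*p + 12)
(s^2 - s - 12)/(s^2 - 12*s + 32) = (s + 3)/(s - 8)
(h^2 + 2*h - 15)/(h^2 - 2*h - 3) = (h + 5)/(h + 1)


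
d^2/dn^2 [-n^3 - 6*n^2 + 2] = -6*n - 12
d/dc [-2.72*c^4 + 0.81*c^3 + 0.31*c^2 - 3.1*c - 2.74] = -10.88*c^3 + 2.43*c^2 + 0.62*c - 3.1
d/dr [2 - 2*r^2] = -4*r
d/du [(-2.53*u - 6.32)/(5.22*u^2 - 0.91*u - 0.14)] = (13.2066*u^2 + 65.9808*u - 5.397)/(27.2484*u^4 - 9.5004*u^3 - 0.6335*u^2 + 0.2548*u + 0.0196)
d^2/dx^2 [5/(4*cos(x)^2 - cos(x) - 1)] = 5*(64*sin(x)^4 - 49*sin(x)^2 + 14*cos(x) - 3*cos(3*x) - 25)/(4*sin(x)^2 + cos(x) - 3)^3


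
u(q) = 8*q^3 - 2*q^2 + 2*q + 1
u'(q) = 24*q^2 - 4*q + 2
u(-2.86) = -208.23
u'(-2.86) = 209.75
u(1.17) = 13.42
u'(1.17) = 30.17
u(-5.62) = -1493.44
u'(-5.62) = 782.51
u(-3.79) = -470.83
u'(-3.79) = 361.90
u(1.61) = 32.42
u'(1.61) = 57.77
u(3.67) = 376.85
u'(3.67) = 310.57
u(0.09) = 1.17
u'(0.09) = 1.83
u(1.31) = 18.17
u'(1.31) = 37.95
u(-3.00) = -239.00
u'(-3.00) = 230.00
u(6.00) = 1669.00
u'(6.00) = 842.00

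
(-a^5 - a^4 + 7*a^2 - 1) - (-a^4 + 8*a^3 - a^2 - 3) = -a^5 - 8*a^3 + 8*a^2 + 2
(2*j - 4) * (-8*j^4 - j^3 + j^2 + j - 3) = -16*j^5 + 30*j^4 + 6*j^3 - 2*j^2 - 10*j + 12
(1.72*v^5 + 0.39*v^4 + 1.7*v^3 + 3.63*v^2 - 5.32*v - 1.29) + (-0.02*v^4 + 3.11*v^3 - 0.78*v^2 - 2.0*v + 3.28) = 1.72*v^5 + 0.37*v^4 + 4.81*v^3 + 2.85*v^2 - 7.32*v + 1.99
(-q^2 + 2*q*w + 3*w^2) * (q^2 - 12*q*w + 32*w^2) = -q^4 + 14*q^3*w - 53*q^2*w^2 + 28*q*w^3 + 96*w^4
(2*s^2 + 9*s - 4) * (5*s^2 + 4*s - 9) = 10*s^4 + 53*s^3 - 2*s^2 - 97*s + 36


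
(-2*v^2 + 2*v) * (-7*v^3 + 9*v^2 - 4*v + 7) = 14*v^5 - 32*v^4 + 26*v^3 - 22*v^2 + 14*v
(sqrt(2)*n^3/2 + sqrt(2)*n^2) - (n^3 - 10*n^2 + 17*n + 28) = -n^3 + sqrt(2)*n^3/2 + sqrt(2)*n^2 + 10*n^2 - 17*n - 28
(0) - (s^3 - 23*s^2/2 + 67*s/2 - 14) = -s^3 + 23*s^2/2 - 67*s/2 + 14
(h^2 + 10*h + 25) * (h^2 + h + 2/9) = h^4 + 11*h^3 + 317*h^2/9 + 245*h/9 + 50/9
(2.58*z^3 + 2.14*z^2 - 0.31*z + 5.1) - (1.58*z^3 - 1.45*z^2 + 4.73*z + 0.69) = 1.0*z^3 + 3.59*z^2 - 5.04*z + 4.41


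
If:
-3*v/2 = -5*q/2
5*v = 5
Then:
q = 3/5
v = 1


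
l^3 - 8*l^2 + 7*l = l*(l - 7)*(l - 1)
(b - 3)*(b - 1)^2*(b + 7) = b^4 + 2*b^3 - 28*b^2 + 46*b - 21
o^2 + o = o*(o + 1)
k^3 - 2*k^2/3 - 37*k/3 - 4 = (k - 4)*(k + 1/3)*(k + 3)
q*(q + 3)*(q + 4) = q^3 + 7*q^2 + 12*q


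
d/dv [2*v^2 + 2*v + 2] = 4*v + 2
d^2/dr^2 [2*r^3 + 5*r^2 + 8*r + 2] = 12*r + 10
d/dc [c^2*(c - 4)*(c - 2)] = 2*c*(2*c^2 - 9*c + 8)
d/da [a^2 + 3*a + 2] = 2*a + 3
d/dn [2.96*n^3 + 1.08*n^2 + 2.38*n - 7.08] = 8.88*n^2 + 2.16*n + 2.38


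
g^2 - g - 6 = (g - 3)*(g + 2)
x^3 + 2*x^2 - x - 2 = (x - 1)*(x + 1)*(x + 2)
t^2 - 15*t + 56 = (t - 8)*(t - 7)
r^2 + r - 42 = (r - 6)*(r + 7)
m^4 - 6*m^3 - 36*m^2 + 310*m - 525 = (m - 5)^2*(m - 3)*(m + 7)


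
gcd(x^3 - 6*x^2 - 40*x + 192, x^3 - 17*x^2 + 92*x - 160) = x^2 - 12*x + 32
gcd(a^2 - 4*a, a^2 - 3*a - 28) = 1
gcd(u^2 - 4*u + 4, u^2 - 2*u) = u - 2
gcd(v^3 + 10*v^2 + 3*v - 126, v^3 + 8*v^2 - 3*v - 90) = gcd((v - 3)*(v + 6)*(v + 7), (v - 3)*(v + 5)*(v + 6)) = v^2 + 3*v - 18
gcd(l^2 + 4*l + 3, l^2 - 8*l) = 1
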